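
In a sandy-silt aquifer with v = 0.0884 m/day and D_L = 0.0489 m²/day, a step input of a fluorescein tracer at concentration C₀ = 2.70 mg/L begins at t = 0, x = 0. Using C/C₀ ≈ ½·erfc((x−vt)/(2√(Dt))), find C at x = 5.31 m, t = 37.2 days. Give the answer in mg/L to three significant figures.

For a continuous step input, C/C₀ ≈ ½·erfc((x−vt)/(2√(Dt))).
vt = 0.0884 × 37.2 = 3.28848 m and 2√(Dt) = 2√(0.0489 × 37.2) = 2.697 m.
Argument (x−vt)/(2√(Dt)) = (5.31 − 3.28848)/2.697 = 0.7495; ½·erfc(0.7495) = 0.1446.
C = 2.70 × 0.1446 = 0.390 mg/L.

0.390 mg/L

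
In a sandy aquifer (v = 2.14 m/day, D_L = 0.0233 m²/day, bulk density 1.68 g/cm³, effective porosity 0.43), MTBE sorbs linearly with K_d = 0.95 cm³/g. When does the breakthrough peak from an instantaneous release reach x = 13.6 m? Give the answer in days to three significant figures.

29.9 days

Retardation factor R = 1 + ρ_b·K_d/n = 1 + 1.68 × 0.95/0.43 = 4.712.
Sorption retards both mechanisms: v_R = v/R = 0.4542 m/day, D_R = D/R = 0.004945 m²/day.
Peak time from v_R²t² + 2D_R t − x² = 0: t = (√(D_R² + v_R²x²) − D_R)/v_R².
√(D_R² + v_R²x²) = √(0.004945² + 0.4542² × 13.6²) = 6.177; v_R² = 0.2063.
t = (6.177 − 0.004945)/0.2063 = 29.9 days.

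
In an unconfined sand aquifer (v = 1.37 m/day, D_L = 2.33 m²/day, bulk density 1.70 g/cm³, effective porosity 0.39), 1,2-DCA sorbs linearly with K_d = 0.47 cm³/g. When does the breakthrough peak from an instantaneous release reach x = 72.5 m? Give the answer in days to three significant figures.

158 days

Retardation factor R = 1 + ρ_b·K_d/n = 1 + 1.70 × 0.47/0.39 = 3.049.
Sorption retards both mechanisms: v_R = v/R = 0.4493 m/day, D_R = D/R = 0.7642 m²/day.
Peak time from v_R²t² + 2D_R t − x² = 0: t = (√(D_R² + v_R²x²) − D_R)/v_R².
√(D_R² + v_R²x²) = √(0.7642² + 0.4493² × 72.5²) = 32.58; v_R² = 0.2019.
t = (32.58 − 0.7642)/0.2019 = 158 days.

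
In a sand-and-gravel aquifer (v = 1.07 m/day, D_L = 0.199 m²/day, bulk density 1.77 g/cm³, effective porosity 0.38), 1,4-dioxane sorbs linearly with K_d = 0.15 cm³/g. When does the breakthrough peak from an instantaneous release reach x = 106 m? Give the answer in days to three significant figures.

168 days

Retardation factor R = 1 + ρ_b·K_d/n = 1 + 1.77 × 0.15/0.38 = 1.699.
Sorption retards both mechanisms: v_R = v/R = 0.6298 m/day, D_R = D/R = 0.1171 m²/day.
Peak time from v_R²t² + 2D_R t − x² = 0: t = (√(D_R² + v_R²x²) − D_R)/v_R².
√(D_R² + v_R²x²) = √(0.1171² + 0.6298² × 106²) = 66.76; v_R² = 0.3966.
t = (66.76 − 0.1171)/0.3966 = 168 days.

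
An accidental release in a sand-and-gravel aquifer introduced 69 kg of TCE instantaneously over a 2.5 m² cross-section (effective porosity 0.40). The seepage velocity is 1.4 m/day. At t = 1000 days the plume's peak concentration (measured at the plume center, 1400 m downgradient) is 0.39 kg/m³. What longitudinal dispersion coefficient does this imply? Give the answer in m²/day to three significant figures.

At the plume center C_max = M/(n_e·A·√(4πDt)), so D = M²/(4πt·(n_e·A·C_max)²).
n_e·A·C_max = 0.40 × 2.5 × 0.39 = 0.3900 kg/m.
D = 69²/(4π × 1000 × 0.3900²) = 2.49 m²/day.

2.49 m²/day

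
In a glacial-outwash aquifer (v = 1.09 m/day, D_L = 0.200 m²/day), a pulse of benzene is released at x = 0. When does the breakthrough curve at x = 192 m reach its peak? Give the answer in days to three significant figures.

176 days

For the 1D instantaneous-source solution, setting ∂C/∂t = 0 at fixed x gives v²t² + 2Dt − x² = 0, so t = (√(D² + v²x²) − D)/v².
√(D² + v²x²) = √(0.200² + 1.09² × 192²) = 209.3; v² = 1.1881.
t = (209.3 − 0.200)/1.1881 = 176 days (vs. the pure-advection estimate x/v = 176 d).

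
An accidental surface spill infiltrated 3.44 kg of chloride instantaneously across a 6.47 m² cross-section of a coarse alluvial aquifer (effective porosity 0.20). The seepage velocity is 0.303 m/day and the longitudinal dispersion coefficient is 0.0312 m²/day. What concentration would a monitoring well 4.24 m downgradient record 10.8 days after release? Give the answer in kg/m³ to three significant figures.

0.645 kg/m³

For an instantaneous plane source, C(x,t) = M/(n_e·A·√(4πDt)) · exp(−(x−vt)²/(4Dt)), with n_e·A the pore (flow) area.
Plume center vt = 0.303 × 10.8 = 3.2724 m, so the well at 4.24 m is 0.9676 m downgradient of the peak.
√(4πDt) = 2.058 m, giving peak height M/(n_e·A·√(4πDt)) = 3.44/(0.20 × 6.47 × 2.058) = 1.292 kg/m³.
(x−vt)²/(4Dt) = (0.9676)²/(4 × 0.0312 × 10.8) = 0.6946; exp(−0.6946) = 0.4993.
C = 1.292 × 0.4993 = 0.645 kg/m³.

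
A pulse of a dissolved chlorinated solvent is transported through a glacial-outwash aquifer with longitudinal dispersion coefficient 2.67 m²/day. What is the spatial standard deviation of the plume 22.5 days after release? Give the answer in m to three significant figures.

11.0 m

Dispersive spreading gives a Gaussian with σ² = 2Dt; advection only shifts the center.
σ = √(2 × 2.67 × 22.5) = 11.0 m.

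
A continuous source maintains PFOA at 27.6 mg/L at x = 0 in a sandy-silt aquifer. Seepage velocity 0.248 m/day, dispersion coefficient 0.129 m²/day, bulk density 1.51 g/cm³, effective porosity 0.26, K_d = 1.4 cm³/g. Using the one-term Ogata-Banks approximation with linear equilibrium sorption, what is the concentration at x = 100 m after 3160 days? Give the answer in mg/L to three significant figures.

1.84 mg/L

Retardation factor R = 1 + ρ_b·K_d/n = 1 + 1.51 × 1.4/0.26 = 9.131.
Sorption retards both mechanisms: v_R = v/R = 0.02716 m/day, D_R = D/R = 0.01413 m²/day.
v_R·t = 0.02716 × 3160 = 85.8256 m; 2√(D_R t) = 13.36 m; argument = (100 − 85.8256)/13.36 = 1.061.
C = C₀ × ½·erfc(1.061) = 27.6 × 0.06674 = 1.84 mg/L.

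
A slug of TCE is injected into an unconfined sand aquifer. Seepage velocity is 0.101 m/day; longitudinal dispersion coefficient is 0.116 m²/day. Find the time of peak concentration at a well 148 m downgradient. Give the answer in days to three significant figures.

1450 days

For the 1D instantaneous-source solution, setting ∂C/∂t = 0 at fixed x gives v²t² + 2Dt − x² = 0, so t = (√(D² + v²x²) − D)/v².
√(D² + v²x²) = √(0.116² + 0.101² × 148²) = 14.95; v² = 0.010201.
t = (14.95 − 0.116)/0.010201 = 1450 days (vs. the pure-advection estimate x/v = 1470 d).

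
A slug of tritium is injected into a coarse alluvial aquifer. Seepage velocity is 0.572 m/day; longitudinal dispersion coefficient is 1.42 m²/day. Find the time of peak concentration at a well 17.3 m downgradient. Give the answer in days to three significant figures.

For the 1D instantaneous-source solution, setting ∂C/∂t = 0 at fixed x gives v²t² + 2Dt − x² = 0, so t = (√(D² + v²x²) − D)/v².
√(D² + v²x²) = √(1.42² + 0.572² × 17.3²) = 9.997; v² = 0.327184.
t = (9.997 − 1.42)/0.327184 = 26.2 days (vs. the pure-advection estimate x/v = 30.2 d).

26.2 days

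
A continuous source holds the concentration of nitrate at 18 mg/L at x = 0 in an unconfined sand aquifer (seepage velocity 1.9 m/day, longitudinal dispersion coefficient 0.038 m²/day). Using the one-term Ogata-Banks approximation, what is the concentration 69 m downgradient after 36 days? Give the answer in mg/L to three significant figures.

For a continuous step input, C/C₀ ≈ ½·erfc((x−vt)/(2√(Dt))).
vt = 1.9 × 36 = 68.4 m and 2√(Dt) = 2√(0.038 × 36) = 2.339 m.
Argument (x−vt)/(2√(Dt)) = (69 − 68.4)/2.339 = 0.2565; ½·erfc(0.2565) = 0.3584.
C = 18 × 0.3584 = 6.45 mg/L.

6.45 mg/L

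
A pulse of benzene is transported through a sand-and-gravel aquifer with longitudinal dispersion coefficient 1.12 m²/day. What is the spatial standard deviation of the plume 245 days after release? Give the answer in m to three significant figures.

Dispersive spreading gives a Gaussian with σ² = 2Dt; advection only shifts the center.
σ = √(2 × 1.12 × 245) = 23.4 m.

23.4 m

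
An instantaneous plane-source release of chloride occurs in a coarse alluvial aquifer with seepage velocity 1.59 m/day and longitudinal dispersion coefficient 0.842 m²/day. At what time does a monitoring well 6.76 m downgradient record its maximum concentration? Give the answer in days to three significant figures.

3.93 days

For the 1D instantaneous-source solution, setting ∂C/∂t = 0 at fixed x gives v²t² + 2Dt − x² = 0, so t = (√(D² + v²x²) − D)/v².
√(D² + v²x²) = √(0.842² + 1.59² × 6.76²) = 10.78; v² = 2.5281.
t = (10.78 − 0.842)/2.5281 = 3.93 days (vs. the pure-advection estimate x/v = 4.25 d).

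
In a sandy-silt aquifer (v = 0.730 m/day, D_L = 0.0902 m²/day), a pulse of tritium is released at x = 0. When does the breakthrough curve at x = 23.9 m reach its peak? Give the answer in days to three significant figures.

32.6 days

For the 1D instantaneous-source solution, setting ∂C/∂t = 0 at fixed x gives v²t² + 2Dt − x² = 0, so t = (√(D² + v²x²) − D)/v².
√(D² + v²x²) = √(0.0902² + 0.730² × 23.9²) = 17.45; v² = 0.5329.
t = (17.45 − 0.0902)/0.5329 = 32.6 days (vs. the pure-advection estimate x/v = 32.7 d).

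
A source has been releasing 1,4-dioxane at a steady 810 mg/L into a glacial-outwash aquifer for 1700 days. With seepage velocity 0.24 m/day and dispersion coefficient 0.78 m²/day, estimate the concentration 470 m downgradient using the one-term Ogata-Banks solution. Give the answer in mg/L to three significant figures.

For a continuous step input, C/C₀ ≈ ½·erfc((x−vt)/(2√(Dt))).
vt = 0.24 × 1700 = 408 m and 2√(Dt) = 2√(0.78 × 1700) = 72.83 m.
Argument (x−vt)/(2√(Dt)) = (470 − 408)/72.83 = 0.8513; ½·erfc(0.8513) = 0.1143.
C = 810 × 0.1143 = 92.6 mg/L.

92.6 mg/L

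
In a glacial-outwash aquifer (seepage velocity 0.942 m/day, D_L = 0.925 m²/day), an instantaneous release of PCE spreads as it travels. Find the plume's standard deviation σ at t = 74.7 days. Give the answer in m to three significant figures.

11.8 m

Dispersive spreading gives a Gaussian with σ² = 2Dt; advection only shifts the center.
σ = √(2 × 0.925 × 74.7) = 11.8 m.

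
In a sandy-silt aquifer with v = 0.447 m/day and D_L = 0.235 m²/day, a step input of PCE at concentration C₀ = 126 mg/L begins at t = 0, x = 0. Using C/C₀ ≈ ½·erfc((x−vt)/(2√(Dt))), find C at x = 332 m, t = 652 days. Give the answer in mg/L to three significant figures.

1.29 mg/L

For a continuous step input, C/C₀ ≈ ½·erfc((x−vt)/(2√(Dt))).
vt = 0.447 × 652 = 291.444 m and 2√(Dt) = 2√(0.235 × 652) = 24.76 m.
Argument (x−vt)/(2√(Dt)) = (332 − 291.444)/24.76 = 1.638; ½·erfc(1.638) = 0.01027.
C = 126 × 0.01027 = 1.29 mg/L.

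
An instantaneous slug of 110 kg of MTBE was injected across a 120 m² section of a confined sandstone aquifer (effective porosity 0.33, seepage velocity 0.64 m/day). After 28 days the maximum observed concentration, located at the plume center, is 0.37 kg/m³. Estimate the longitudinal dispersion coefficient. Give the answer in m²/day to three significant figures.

0.160 m²/day

At the plume center C_max = M/(n_e·A·√(4πDt)), so D = M²/(4πt·(n_e·A·C_max)²).
n_e·A·C_max = 0.33 × 120 × 0.37 = 14.65 kg/m.
D = 110²/(4π × 28 × 14.65²) = 0.160 m²/day.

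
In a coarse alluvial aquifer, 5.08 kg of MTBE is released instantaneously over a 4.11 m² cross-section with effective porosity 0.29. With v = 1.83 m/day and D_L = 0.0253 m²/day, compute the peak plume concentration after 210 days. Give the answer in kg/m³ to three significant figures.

0.522 kg/m³

The peak of an instantaneous 1D plume sits at x = vt; there the Gaussian factor is 1 and C_max = M/(n_e·A·√(4πDt)), where n_e·A is the pore area the mass is dissolved in.
√(4πDt) = √(4π × 0.0253 × 210) = 8.171 m, so C_max = 5.08/(0.29 × 4.11 × 8.171) = 0.522 kg/m³.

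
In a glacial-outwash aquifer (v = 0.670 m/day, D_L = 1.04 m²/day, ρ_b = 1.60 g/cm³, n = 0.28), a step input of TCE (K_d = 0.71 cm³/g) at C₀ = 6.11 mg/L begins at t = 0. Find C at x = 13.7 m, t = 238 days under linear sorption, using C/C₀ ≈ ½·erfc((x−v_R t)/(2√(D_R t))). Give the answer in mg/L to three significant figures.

5.89 mg/L

Retardation factor R = 1 + ρ_b·K_d/n = 1 + 1.60 × 0.71/0.28 = 5.057.
Sorption retards both mechanisms: v_R = v/R = 0.1325 m/day, D_R = D/R = 0.2057 m²/day.
v_R·t = 0.1325 × 238 = 31.535 m; 2√(D_R t) = 13.99 m; argument = (13.7 − 31.535)/13.99 = -1.275.
C = C₀ × ½·erfc(-1.275) = 6.11 × 0.9643 = 5.89 mg/L.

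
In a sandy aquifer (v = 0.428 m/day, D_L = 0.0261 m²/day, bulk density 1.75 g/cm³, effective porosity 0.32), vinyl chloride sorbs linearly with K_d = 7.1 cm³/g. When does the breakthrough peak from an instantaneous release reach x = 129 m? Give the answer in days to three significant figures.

Retardation factor R = 1 + ρ_b·K_d/n = 1 + 1.75 × 7.1/0.32 = 39.83.
Sorption retards both mechanisms: v_R = v/R = 0.01075 m/day, D_R = D/R = 0.0006553 m²/day.
Peak time from v_R²t² + 2D_R t − x² = 0: t = (√(D_R² + v_R²x²) − D_R)/v_R².
√(D_R² + v_R²x²) = √(0.0006553² + 0.01075² × 129²) = 1.387; v_R² = 0.0001156.
t = (1.387 − 0.0006553)/0.0001156 = 12000 days.

12000 days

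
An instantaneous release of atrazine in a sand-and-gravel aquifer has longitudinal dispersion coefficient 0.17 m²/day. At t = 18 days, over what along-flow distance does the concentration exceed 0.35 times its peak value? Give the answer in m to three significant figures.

The plume is Gaussian with σ = √(2Dt) = √(2 × 0.17 × 18) = 2.474 m.
C/C_peak = exp(−Δx²/(2σ²)) = 0.35 ⇒ Δx = σ·√(−2 ln 0.35) = 2.474 × 1.449 = 3.585 m.
Width = 2Δx = 7.17 m.

7.17 m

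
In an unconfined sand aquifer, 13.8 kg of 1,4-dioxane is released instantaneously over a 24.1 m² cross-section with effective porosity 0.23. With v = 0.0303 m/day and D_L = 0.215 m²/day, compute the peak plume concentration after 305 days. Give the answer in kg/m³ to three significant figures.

0.0867 kg/m³

The peak of an instantaneous 1D plume sits at x = vt; there the Gaussian factor is 1 and C_max = M/(n_e·A·√(4πDt)), where n_e·A is the pore area the mass is dissolved in.
√(4πDt) = √(4π × 0.215 × 305) = 28.71 m, so C_max = 13.8/(0.23 × 24.1 × 28.71) = 0.0867 kg/m³.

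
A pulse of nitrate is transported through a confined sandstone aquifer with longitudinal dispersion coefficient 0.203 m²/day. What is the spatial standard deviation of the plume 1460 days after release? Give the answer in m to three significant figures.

24.3 m

Dispersive spreading gives a Gaussian with σ² = 2Dt; advection only shifts the center.
σ = √(2 × 0.203 × 1460) = 24.3 m.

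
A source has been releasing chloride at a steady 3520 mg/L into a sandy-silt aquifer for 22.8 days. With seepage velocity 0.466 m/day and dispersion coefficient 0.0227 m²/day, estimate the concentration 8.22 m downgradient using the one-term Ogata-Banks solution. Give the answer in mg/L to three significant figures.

For a continuous step input, C/C₀ ≈ ½·erfc((x−vt)/(2√(Dt))).
vt = 0.466 × 22.8 = 10.6248 m and 2√(Dt) = 2√(0.0227 × 22.8) = 1.439 m.
Argument (x−vt)/(2√(Dt)) = (8.22 − 10.6248)/1.439 = -1.671; ½·erfc(-1.671) = 0.9909.
C = 3520 × 0.9909 = 3490 mg/L.

3490 mg/L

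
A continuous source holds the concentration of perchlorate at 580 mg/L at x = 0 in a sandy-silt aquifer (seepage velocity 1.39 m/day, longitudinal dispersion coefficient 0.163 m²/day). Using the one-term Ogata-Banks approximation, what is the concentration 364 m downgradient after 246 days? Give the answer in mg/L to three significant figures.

For a continuous step input, C/C₀ ≈ ½·erfc((x−vt)/(2√(Dt))).
vt = 1.39 × 246 = 341.94 m and 2√(Dt) = 2√(0.163 × 246) = 12.66 m.
Argument (x−vt)/(2√(Dt)) = (364 − 341.94)/12.66 = 1.742; ½·erfc(1.742) = 0.006878.
C = 580 × 0.006878 = 3.99 mg/L.

3.99 mg/L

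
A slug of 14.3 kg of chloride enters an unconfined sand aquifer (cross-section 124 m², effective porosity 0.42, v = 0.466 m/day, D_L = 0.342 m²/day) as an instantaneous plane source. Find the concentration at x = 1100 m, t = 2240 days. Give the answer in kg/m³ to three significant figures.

For an instantaneous plane source, C(x,t) = M/(n_e·A·√(4πDt)) · exp(−(x−vt)²/(4Dt)), with n_e·A the pore (flow) area.
Plume center vt = 0.466 × 2240 = 1043.84 m, so the well at 1100 m is 56.16 m downgradient of the peak.
√(4πDt) = 98.12 m, giving peak height M/(n_e·A·√(4πDt)) = 14.3/(0.42 × 124 × 98.12) = 0.002798 kg/m³.
(x−vt)²/(4Dt) = (56.16)²/(4 × 0.342 × 2240) = 1.029; exp(−1.029) = 0.3574.
C = 0.002798 × 0.3574 = 0.00100 kg/m³.

0.00100 kg/m³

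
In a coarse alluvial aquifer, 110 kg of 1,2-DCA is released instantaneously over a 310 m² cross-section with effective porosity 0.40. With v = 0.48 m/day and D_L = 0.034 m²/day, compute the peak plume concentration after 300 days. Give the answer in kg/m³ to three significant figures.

The peak of an instantaneous 1D plume sits at x = vt; there the Gaussian factor is 1 and C_max = M/(n_e·A·√(4πDt)), where n_e·A is the pore area the mass is dissolved in.
√(4πDt) = √(4π × 0.034 × 300) = 11.32 m, so C_max = 110/(0.40 × 310 × 11.32) = 0.0784 kg/m³.

0.0784 kg/m³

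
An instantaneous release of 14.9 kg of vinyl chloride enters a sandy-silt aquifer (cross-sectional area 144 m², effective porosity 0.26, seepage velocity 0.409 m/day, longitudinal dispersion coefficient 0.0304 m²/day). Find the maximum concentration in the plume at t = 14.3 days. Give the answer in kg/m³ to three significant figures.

0.170 kg/m³

The peak of an instantaneous 1D plume sits at x = vt; there the Gaussian factor is 1 and C_max = M/(n_e·A·√(4πDt)), where n_e·A is the pore area the mass is dissolved in.
√(4πDt) = √(4π × 0.0304 × 14.3) = 2.337 m, so C_max = 14.9/(0.26 × 144 × 2.337) = 0.170 kg/m³.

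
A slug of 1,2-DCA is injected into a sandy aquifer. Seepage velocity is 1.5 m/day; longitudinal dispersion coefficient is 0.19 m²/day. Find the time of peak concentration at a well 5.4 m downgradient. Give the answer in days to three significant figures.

For the 1D instantaneous-source solution, setting ∂C/∂t = 0 at fixed x gives v²t² + 2Dt − x² = 0, so t = (√(D² + v²x²) − D)/v².
√(D² + v²x²) = √(0.19² + 1.5² × 5.4²) = 8.102; v² = 2.25.
t = (8.102 − 0.19)/2.25 = 3.52 days (vs. the pure-advection estimate x/v = 3.60 d).

3.52 days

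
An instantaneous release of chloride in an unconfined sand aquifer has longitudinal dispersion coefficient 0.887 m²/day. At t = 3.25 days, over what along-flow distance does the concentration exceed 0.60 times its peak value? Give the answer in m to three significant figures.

The plume is Gaussian with σ = √(2Dt) = √(2 × 0.887 × 3.25) = 2.401 m.
C/C_peak = exp(−Δx²/(2σ²)) = 0.60 ⇒ Δx = σ·√(−2 ln 0.60) = 2.401 × 1.011 = 2.427 m.
Width = 2Δx = 4.85 m.

4.85 m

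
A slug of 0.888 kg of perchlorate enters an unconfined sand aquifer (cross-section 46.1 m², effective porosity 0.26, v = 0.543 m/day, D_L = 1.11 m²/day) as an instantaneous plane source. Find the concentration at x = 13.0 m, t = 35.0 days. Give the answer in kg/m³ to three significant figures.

For an instantaneous plane source, C(x,t) = M/(n_e·A·√(4πDt)) · exp(−(x−vt)²/(4Dt)), with n_e·A the pore (flow) area.
Plume center vt = 0.543 × 35.0 = 19.005 m, so the well at 13.0 m is 6.005 m upgradient of the peak.
√(4πDt) = 22.10 m, giving peak height M/(n_e·A·√(4πDt)) = 0.888/(0.26 × 46.1 × 22.10) = 0.003352 kg/m³.
(x−vt)²/(4Dt) = (-6.005)²/(4 × 1.11 × 35.0) = 0.2320; exp(−0.2320) = 0.7929.
C = 0.003352 × 0.7929 = 0.00266 kg/m³.

0.00266 kg/m³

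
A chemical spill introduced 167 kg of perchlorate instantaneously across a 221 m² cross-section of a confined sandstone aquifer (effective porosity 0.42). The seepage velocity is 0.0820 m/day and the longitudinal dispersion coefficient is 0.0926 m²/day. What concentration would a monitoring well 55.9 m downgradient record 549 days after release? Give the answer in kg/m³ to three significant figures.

0.0398 kg/m³

For an instantaneous plane source, C(x,t) = M/(n_e·A·√(4πDt)) · exp(−(x−vt)²/(4Dt)), with n_e·A the pore (flow) area.
Plume center vt = 0.0820 × 549 = 45.018 m, so the well at 55.9 m is 10.882 m downgradient of the peak.
√(4πDt) = 25.28 m, giving peak height M/(n_e·A·√(4πDt)) = 167/(0.42 × 221 × 25.28) = 0.07117 kg/m³.
(x−vt)²/(4Dt) = (10.882)²/(4 × 0.0926 × 549) = 0.5823; exp(−0.5823) = 0.5586.
C = 0.07117 × 0.5586 = 0.0398 kg/m³.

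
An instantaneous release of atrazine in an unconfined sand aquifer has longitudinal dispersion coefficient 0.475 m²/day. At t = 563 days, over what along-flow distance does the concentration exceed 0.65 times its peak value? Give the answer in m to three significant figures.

The plume is Gaussian with σ = √(2Dt) = √(2 × 0.475 × 563) = 23.13 m.
C/C_peak = exp(−Δx²/(2σ²)) = 0.65 ⇒ Δx = σ·√(−2 ln 0.65) = 23.13 × 0.9282 = 21.47 m.
Width = 2Δx = 42.9 m.

42.9 m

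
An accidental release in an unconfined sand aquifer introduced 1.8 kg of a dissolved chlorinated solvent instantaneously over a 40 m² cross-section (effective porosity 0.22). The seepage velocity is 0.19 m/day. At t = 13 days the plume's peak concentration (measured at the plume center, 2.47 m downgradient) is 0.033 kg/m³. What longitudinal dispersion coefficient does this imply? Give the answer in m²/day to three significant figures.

0.235 m²/day

At the plume center C_max = M/(n_e·A·√(4πDt)), so D = M²/(4πt·(n_e·A·C_max)²).
n_e·A·C_max = 0.22 × 40 × 0.033 = 0.2904 kg/m.
D = 1.8²/(4π × 13 × 0.2904²) = 0.235 m²/day.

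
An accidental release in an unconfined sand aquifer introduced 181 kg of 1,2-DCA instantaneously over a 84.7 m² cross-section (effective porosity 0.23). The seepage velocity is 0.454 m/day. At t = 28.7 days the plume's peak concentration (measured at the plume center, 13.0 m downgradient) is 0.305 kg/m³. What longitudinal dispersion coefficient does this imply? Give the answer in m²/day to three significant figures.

2.57 m²/day

At the plume center C_max = M/(n_e·A·√(4πDt)), so D = M²/(4πt·(n_e·A·C_max)²).
n_e·A·C_max = 0.23 × 84.7 × 0.305 = 5.942 kg/m.
D = 181²/(4π × 28.7 × 5.942²) = 2.57 m²/day.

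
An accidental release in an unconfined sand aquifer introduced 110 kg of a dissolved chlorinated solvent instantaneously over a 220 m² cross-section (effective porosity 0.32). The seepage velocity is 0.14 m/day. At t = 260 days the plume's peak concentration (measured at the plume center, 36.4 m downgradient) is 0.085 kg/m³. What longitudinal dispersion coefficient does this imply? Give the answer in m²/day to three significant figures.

At the plume center C_max = M/(n_e·A·√(4πDt)), so D = M²/(4πt·(n_e·A·C_max)²).
n_e·A·C_max = 0.32 × 220 × 0.085 = 5.984 kg/m.
D = 110²/(4π × 260 × 5.984²) = 0.103 m²/day.

0.103 m²/day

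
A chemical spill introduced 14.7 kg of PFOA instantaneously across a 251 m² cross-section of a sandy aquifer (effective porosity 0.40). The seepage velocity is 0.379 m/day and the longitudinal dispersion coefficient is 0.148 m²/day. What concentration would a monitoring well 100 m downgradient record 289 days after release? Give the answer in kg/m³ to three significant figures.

For an instantaneous plane source, C(x,t) = M/(n_e·A·√(4πDt)) · exp(−(x−vt)²/(4Dt)), with n_e·A the pore (flow) area.
Plume center vt = 0.379 × 289 = 109.531 m, so the well at 100 m is 9.531 m upgradient of the peak.
√(4πDt) = 23.18 m, giving peak height M/(n_e·A·√(4πDt)) = 14.7/(0.40 × 251 × 23.18) = 0.006316 kg/m³.
(x−vt)²/(4Dt) = (-9.531)²/(4 × 0.148 × 289) = 0.5310; exp(−0.5310) = 0.5880.
C = 0.006316 × 0.5880 = 0.00371 kg/m³.

0.00371 kg/m³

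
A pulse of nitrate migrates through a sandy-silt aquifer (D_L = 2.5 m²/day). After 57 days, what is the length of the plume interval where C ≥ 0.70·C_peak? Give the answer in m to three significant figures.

The plume is Gaussian with σ = √(2Dt) = √(2 × 2.5 × 57) = 16.88 m.
C/C_peak = exp(−Δx²/(2σ²)) = 0.70 ⇒ Δx = σ·√(−2 ln 0.70) = 16.88 × 0.8446 = 14.26 m.
Width = 2Δx = 28.5 m.

28.5 m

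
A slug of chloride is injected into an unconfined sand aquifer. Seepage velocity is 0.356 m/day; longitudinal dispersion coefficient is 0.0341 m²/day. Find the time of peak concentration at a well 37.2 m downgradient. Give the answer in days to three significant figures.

104 days

For the 1D instantaneous-source solution, setting ∂C/∂t = 0 at fixed x gives v²t² + 2Dt − x² = 0, so t = (√(D² + v²x²) − D)/v².
√(D² + v²x²) = √(0.0341² + 0.356² × 37.2²) = 13.24; v² = 0.126736.
t = (13.24 − 0.0341)/0.126736 = 104 days (vs. the pure-advection estimate x/v = 104 d).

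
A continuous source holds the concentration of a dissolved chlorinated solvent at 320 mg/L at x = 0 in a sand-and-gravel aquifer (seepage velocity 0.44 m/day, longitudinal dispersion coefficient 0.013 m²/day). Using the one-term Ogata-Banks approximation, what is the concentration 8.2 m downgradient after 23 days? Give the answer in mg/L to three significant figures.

For a continuous step input, C/C₀ ≈ ½·erfc((x−vt)/(2√(Dt))).
vt = 0.44 × 23 = 10.12 m and 2√(Dt) = 2√(0.013 × 23) = 1.094 m.
Argument (x−vt)/(2√(Dt)) = (8.2 − 10.12)/1.094 = -1.755; ½·erfc(-1.755) = 0.9935.
C = 320 × 0.9935 = 318 mg/L.

318 mg/L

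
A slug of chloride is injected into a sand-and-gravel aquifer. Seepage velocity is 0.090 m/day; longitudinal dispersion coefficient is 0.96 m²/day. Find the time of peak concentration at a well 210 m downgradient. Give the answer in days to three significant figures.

2220 days

For the 1D instantaneous-source solution, setting ∂C/∂t = 0 at fixed x gives v²t² + 2Dt − x² = 0, so t = (√(D² + v²x²) − D)/v².
√(D² + v²x²) = √(0.96² + 0.090² × 210²) = 18.92; v² = 0.0081.
t = (18.92 − 0.96)/0.0081 = 2220 days (vs. the pure-advection estimate x/v = 2330 d).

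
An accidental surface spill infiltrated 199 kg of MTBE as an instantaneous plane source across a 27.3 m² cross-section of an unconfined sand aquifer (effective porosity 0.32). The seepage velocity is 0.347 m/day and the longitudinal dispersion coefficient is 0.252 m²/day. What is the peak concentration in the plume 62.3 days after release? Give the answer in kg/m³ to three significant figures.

1.62 kg/m³

The peak of an instantaneous 1D plume sits at x = vt; there the Gaussian factor is 1 and C_max = M/(n_e·A·√(4πDt)), where n_e·A is the pore area the mass is dissolved in.
√(4πDt) = √(4π × 0.252 × 62.3) = 14.05 m, so C_max = 199/(0.32 × 27.3 × 14.05) = 1.62 kg/m³.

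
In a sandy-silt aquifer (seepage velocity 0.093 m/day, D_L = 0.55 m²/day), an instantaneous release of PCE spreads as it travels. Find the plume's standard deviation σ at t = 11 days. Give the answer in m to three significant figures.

Dispersive spreading gives a Gaussian with σ² = 2Dt; advection only shifts the center.
σ = √(2 × 0.55 × 11) = 3.48 m.

3.48 m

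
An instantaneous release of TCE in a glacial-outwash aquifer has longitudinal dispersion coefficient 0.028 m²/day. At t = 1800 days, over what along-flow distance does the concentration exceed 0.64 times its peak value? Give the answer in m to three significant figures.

The plume is Gaussian with σ = √(2Dt) = √(2 × 0.028 × 1800) = 10.04 m.
C/C_peak = exp(−Δx²/(2σ²)) = 0.64 ⇒ Δx = σ·√(−2 ln 0.64) = 10.04 × 0.9448 = 9.486 m.
Width = 2Δx = 19.0 m.

19.0 m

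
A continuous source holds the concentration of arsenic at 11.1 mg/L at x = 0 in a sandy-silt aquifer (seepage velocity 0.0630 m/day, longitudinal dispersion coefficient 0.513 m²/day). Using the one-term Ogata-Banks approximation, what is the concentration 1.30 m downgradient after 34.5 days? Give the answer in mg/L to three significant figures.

For a continuous step input, C/C₀ ≈ ½·erfc((x−vt)/(2√(Dt))).
vt = 0.0630 × 34.5 = 2.1735 m and 2√(Dt) = 2√(0.513 × 34.5) = 8.414 m.
Argument (x−vt)/(2√(Dt)) = (1.30 − 2.1735)/8.414 = -0.1038; ½·erfc(-0.1038) = 0.5584.
C = 11.1 × 0.5584 = 6.20 mg/L.

6.20 mg/L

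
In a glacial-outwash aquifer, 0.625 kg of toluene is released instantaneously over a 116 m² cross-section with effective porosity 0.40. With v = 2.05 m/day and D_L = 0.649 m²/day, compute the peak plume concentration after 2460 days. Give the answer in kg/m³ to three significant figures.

The peak of an instantaneous 1D plume sits at x = vt; there the Gaussian factor is 1 and C_max = M/(n_e·A·√(4πDt)), where n_e·A is the pore area the mass is dissolved in.
√(4πDt) = √(4π × 0.649 × 2460) = 141.6 m, so C_max = 0.625/(0.40 × 116 × 141.6) = 9.51e-05 kg/m³.

9.51e-05 kg/m³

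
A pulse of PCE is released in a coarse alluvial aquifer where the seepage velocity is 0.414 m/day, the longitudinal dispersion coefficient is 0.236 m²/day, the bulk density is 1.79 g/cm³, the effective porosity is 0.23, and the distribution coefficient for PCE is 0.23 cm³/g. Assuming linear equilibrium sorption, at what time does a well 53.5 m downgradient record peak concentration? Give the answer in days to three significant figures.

357 days

Retardation factor R = 1 + ρ_b·K_d/n = 1 + 1.79 × 0.23/0.23 = 2.790.
Sorption retards both mechanisms: v_R = v/R = 0.1484 m/day, D_R = D/R = 0.08459 m²/day.
Peak time from v_R²t² + 2D_R t − x² = 0: t = (√(D_R² + v_R²x²) − D_R)/v_R².
√(D_R² + v_R²x²) = √(0.08459² + 0.1484² × 53.5²) = 7.940; v_R² = 0.02202.
t = (7.940 − 0.08459)/0.02202 = 357 days.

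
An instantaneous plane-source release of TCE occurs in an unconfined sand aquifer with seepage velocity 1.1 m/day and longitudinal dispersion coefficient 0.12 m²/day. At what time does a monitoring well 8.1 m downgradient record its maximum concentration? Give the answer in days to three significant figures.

7.27 days

For the 1D instantaneous-source solution, setting ∂C/∂t = 0 at fixed x gives v²t² + 2Dt − x² = 0, so t = (√(D² + v²x²) − D)/v².
√(D² + v²x²) = √(0.12² + 1.1² × 8.1²) = 8.911; v² = 1.21.
t = (8.911 − 0.12)/1.21 = 7.27 days (vs. the pure-advection estimate x/v = 7.36 d).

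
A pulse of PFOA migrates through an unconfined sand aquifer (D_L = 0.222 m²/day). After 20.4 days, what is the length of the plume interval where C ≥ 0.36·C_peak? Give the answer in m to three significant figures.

8.60 m

The plume is Gaussian with σ = √(2Dt) = √(2 × 0.222 × 20.4) = 3.010 m.
C/C_peak = exp(−Δx²/(2σ²)) = 0.36 ⇒ Δx = σ·√(−2 ln 0.36) = 3.010 × 1.429 = 4.301 m.
Width = 2Δx = 8.60 m.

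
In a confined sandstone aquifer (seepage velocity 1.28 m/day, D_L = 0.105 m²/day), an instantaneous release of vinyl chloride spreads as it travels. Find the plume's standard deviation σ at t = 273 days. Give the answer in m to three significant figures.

7.57 m

Dispersive spreading gives a Gaussian with σ² = 2Dt; advection only shifts the center.
σ = √(2 × 0.105 × 273) = 7.57 m.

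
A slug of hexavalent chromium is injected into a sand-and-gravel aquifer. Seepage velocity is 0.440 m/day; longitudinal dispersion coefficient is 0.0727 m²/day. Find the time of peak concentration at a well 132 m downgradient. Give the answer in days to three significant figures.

300 days

For the 1D instantaneous-source solution, setting ∂C/∂t = 0 at fixed x gives v²t² + 2Dt − x² = 0, so t = (√(D² + v²x²) − D)/v².
√(D² + v²x²) = √(0.0727² + 0.440² × 132²) = 58.08; v² = 0.1936.
t = (58.08 − 0.0727)/0.1936 = 300 days (vs. the pure-advection estimate x/v = 300 d).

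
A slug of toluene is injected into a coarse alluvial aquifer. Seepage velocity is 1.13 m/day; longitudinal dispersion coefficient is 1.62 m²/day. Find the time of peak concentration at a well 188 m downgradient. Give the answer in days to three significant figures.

165 days

For the 1D instantaneous-source solution, setting ∂C/∂t = 0 at fixed x gives v²t² + 2Dt − x² = 0, so t = (√(D² + v²x²) − D)/v².
√(D² + v²x²) = √(1.62² + 1.13² × 188²) = 212.4; v² = 1.2769.
t = (212.4 − 1.62)/1.2769 = 165 days (vs. the pure-advection estimate x/v = 166 d).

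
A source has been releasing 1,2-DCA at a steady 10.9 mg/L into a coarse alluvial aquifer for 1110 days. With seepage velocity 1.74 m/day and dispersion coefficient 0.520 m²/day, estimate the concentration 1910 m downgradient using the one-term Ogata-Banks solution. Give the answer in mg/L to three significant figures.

8.02 mg/L

For a continuous step input, C/C₀ ≈ ½·erfc((x−vt)/(2√(Dt))).
vt = 1.74 × 1110 = 1931.4 m and 2√(Dt) = 2√(0.520 × 1110) = 48.05 m.
Argument (x−vt)/(2√(Dt)) = (1910 − 1931.4)/48.05 = -0.4454; ½·erfc(-0.4454) = 0.7356.
C = 10.9 × 0.7356 = 8.02 mg/L.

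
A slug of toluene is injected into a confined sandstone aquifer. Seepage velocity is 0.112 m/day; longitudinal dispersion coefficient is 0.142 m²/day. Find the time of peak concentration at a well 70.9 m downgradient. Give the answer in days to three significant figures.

622 days

For the 1D instantaneous-source solution, setting ∂C/∂t = 0 at fixed x gives v²t² + 2Dt − x² = 0, so t = (√(D² + v²x²) − D)/v².
√(D² + v²x²) = √(0.142² + 0.112² × 70.9²) = 7.942; v² = 0.012544.
t = (7.942 − 0.142)/0.012544 = 622 days (vs. the pure-advection estimate x/v = 633 d).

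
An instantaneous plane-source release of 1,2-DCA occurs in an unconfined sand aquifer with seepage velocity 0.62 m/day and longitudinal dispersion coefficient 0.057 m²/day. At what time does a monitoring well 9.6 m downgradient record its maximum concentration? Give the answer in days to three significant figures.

For the 1D instantaneous-source solution, setting ∂C/∂t = 0 at fixed x gives v²t² + 2Dt − x² = 0, so t = (√(D² + v²x²) − D)/v².
√(D² + v²x²) = √(0.057² + 0.62² × 9.6²) = 5.952; v² = 0.3844.
t = (5.952 − 0.057)/0.3844 = 15.3 days (vs. the pure-advection estimate x/v = 15.5 d).

15.3 days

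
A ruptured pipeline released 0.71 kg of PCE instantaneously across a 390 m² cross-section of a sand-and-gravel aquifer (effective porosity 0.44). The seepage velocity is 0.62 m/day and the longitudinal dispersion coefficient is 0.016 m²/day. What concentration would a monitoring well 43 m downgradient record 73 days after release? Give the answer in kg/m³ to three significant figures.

0.000362 kg/m³

For an instantaneous plane source, C(x,t) = M/(n_e·A·√(4πDt)) · exp(−(x−vt)²/(4Dt)), with n_e·A the pore (flow) area.
Plume center vt = 0.62 × 73 = 45.26 m, so the well at 43 m is 2.26 m upgradient of the peak.
√(4πDt) = 3.831 m, giving peak height M/(n_e·A·√(4πDt)) = 0.71/(0.44 × 390 × 3.831) = 0.001080 kg/m³.
(x−vt)²/(4Dt) = (-2.26)²/(4 × 0.016 × 73) = 1.093; exp(−1.093) = 0.3352.
C = 0.001080 × 0.3352 = 0.000362 kg/m³.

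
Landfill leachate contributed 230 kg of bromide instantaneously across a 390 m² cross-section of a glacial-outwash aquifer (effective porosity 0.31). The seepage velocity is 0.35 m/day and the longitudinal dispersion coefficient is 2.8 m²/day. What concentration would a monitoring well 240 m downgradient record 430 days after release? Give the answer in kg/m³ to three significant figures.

For an instantaneous plane source, C(x,t) = M/(n_e·A·√(4πDt)) · exp(−(x−vt)²/(4Dt)), with n_e·A the pore (flow) area.
Plume center vt = 0.35 × 430 = 150.5 m, so the well at 240 m is 89.5 m downgradient of the peak.
√(4πDt) = 123.0 m, giving peak height M/(n_e·A·√(4πDt)) = 230/(0.31 × 390 × 123.0) = 0.01547 kg/m³.
(x−vt)²/(4Dt) = (89.5)²/(4 × 2.8 × 430) = 1.663; exp(−1.663) = 0.1896.
C = 0.01547 × 0.1896 = 0.00293 kg/m³.

0.00293 kg/m³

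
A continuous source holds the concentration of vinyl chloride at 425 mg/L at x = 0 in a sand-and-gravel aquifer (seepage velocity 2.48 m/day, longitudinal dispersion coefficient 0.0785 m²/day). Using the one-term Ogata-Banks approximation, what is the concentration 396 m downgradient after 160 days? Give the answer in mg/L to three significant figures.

For a continuous step input, C/C₀ ≈ ½·erfc((x−vt)/(2√(Dt))).
vt = 2.48 × 160 = 396.8 m and 2√(Dt) = 2√(0.0785 × 160) = 7.088 m.
Argument (x−vt)/(2√(Dt)) = (396 − 396.8)/7.088 = -0.1129; ½·erfc(-0.1129) = 0.5634.
C = 425 × 0.5634 = 239 mg/L.

239 mg/L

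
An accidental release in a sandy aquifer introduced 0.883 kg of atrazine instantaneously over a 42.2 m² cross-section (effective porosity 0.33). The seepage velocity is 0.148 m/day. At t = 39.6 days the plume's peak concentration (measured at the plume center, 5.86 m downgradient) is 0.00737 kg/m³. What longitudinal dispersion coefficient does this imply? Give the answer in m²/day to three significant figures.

0.149 m²/day

At the plume center C_max = M/(n_e·A·√(4πDt)), so D = M²/(4πt·(n_e·A·C_max)²).
n_e·A·C_max = 0.33 × 42.2 × 0.00737 = 0.1026 kg/m.
D = 0.883²/(4π × 39.6 × 0.1026²) = 0.149 m²/day.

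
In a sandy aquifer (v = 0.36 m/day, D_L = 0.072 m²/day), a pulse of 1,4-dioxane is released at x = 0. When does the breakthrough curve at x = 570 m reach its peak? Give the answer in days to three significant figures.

For the 1D instantaneous-source solution, setting ∂C/∂t = 0 at fixed x gives v²t² + 2Dt − x² = 0, so t = (√(D² + v²x²) − D)/v².
√(D² + v²x²) = √(0.072² + 0.36² × 570²) = 205.2; v² = 0.1296.
t = (205.2 − 0.072)/0.1296 = 1580 days (vs. the pure-advection estimate x/v = 1580 d).

1580 days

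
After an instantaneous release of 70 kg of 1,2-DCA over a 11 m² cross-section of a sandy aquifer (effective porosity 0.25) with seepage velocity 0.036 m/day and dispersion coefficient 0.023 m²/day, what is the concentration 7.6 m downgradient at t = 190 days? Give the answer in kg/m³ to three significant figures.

3.32 kg/m³

For an instantaneous plane source, C(x,t) = M/(n_e·A·√(4πDt)) · exp(−(x−vt)²/(4Dt)), with n_e·A the pore (flow) area.
Plume center vt = 0.036 × 190 = 6.84 m, so the well at 7.6 m is 0.76 m downgradient of the peak.
√(4πDt) = 7.410 m, giving peak height M/(n_e·A·√(4πDt)) = 70/(0.25 × 11 × 7.410) = 3.435 kg/m³.
(x−vt)²/(4Dt) = (0.76)²/(4 × 0.023 × 190) = 0.03304; exp(−0.03304) = 0.9675.
C = 3.435 × 0.9675 = 3.32 kg/m³.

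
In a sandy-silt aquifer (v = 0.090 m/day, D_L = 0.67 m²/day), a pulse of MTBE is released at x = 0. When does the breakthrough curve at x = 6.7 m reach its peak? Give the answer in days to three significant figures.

For the 1D instantaneous-source solution, setting ∂C/∂t = 0 at fixed x gives v²t² + 2Dt − x² = 0, so t = (√(D² + v²x²) − D)/v².
√(D² + v²x²) = √(0.67² + 0.090² × 6.7²) = 0.9014; v² = 0.0081.
t = (0.9014 − 0.67)/0.0081 = 28.6 days (vs. the pure-advection estimate x/v = 74.4 d).

28.6 days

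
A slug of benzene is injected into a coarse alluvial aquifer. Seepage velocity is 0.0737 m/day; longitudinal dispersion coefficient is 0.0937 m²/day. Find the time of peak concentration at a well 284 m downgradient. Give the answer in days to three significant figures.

For the 1D instantaneous-source solution, setting ∂C/∂t = 0 at fixed x gives v²t² + 2Dt − x² = 0, so t = (√(D² + v²x²) − D)/v².
√(D² + v²x²) = √(0.0937² + 0.0737² × 284²) = 20.93; v² = 0.00543169.
t = (20.93 − 0.0937)/0.00543169 = 3840 days (vs. the pure-advection estimate x/v = 3850 d).

3840 days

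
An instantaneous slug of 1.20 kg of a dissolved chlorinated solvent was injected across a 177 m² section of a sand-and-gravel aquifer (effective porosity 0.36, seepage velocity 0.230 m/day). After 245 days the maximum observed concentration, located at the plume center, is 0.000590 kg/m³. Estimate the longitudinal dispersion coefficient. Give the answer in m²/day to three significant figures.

At the plume center C_max = M/(n_e·A·√(4πDt)), so D = M²/(4πt·(n_e·A·C_max)²).
n_e·A·C_max = 0.36 × 177 × 0.000590 = 0.03759 kg/m.
D = 1.20²/(4π × 245 × 0.03759²) = 0.331 m²/day.

0.331 m²/day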